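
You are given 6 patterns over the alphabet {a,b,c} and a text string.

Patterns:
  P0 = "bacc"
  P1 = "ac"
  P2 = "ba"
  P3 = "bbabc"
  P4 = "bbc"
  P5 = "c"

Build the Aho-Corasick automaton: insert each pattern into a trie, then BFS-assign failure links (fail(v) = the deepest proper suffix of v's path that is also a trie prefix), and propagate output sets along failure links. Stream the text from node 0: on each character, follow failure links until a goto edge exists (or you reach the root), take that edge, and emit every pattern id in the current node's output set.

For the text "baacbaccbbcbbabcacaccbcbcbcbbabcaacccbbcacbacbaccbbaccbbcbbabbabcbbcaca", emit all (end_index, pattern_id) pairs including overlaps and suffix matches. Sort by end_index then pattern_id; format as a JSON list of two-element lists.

Build:
Trie nodes:
  n0 'ε': a→5 b→1 c→12
  n1 'b': a→2 b→7
  n2 'ba': c→3  ←P2
  n3 'bac': c→4
  n4 'bacc': ·  ←P0
  n5 'a': c→6
  n6 'ac': ·  ←P1
  n7 'bb': a→8 c→11
  n8 'bba': b→9
  n9 'bbab': c→10
  n10 'bbabc': ·  ←P3
  n11 'bbc': ·  ←P4
  n12 'c': ·  ←P5

BFS fail/out derivation:
  n1('b'): parent n0 fail=0; on 'b' 0 → fail=0;  out ∅∪∅=∅
  n5('a'): parent n0 fail=0; on 'a' 0 → fail=0;  out ∅∪∅=∅
  n12('c'): parent n0 fail=0; on 'c' 0 → fail=0;  out {5}∪∅={5}
  n2('ba'): parent n1 fail=0; on 'a' 0 → fail=5;  out {2}∪∅={2}
  n6('ac'): parent n5 fail=0; on 'c' 0 → fail=12;  out {1}∪{5}={1,5}
  n7('bb'): parent n1 fail=0; on 'b' 0 → fail=1;  out ∅∪∅=∅
  n3('bac'): parent n2 fail=5; on 'c' 5 → fail=6;  out ∅∪{1,5}={1,5}
  n8('bba'): parent n7 fail=1; on 'a' 1 → fail=2;  out ∅∪{2}={2}
  n11('bbc'): parent n7 fail=1; on 'c' 1→0 → fail=12;  out {4}∪{5}={4,5}
  n4('bacc'): parent n3 fail=6; on 'c' 6→12→0 → fail=12;  out {0}∪{5}={0,5}
  n9('bbab'): parent n8 fail=2; on 'b' 2→5→0 → fail=1;  out ∅∪∅=∅
  n10('bbabc'): parent n9 fail=1; on 'c' 1→0 → fail=12;  out {3}∪{5}={3,5}

Scan:
[0] read 'b'  n0⇒n1
[1] read 'a'  n1⇒n2  ** P2@[0:1]
[2] read 'a'  n2⇒n5 (fail-walked)
[3] read 'c'  n5⇒n6  ** P1@[2:3],P5@[3:3]
[4] read 'b'  n6⇒n1 (fail-walked)
[5] read 'a'  n1⇒n2  ** P2@[4:5]
[6] read 'c'  n2⇒n3  ** P1@[5:6],P5@[6:6]
[7] read 'c'  n3⇒n4  ** P0@[4:7],P5@[7:7]
[8] read 'b'  n4⇒n1 (fail-walked)
[9] read 'b'  n1⇒n7
[10] read 'c'  n7⇒n11  ** P4@[8:10],P5@[10:10]
[11] read 'b'  n11⇒n1 (fail-walked)
[12] read 'b'  n1⇒n7
[13] read 'a'  n7⇒n8  ** P2@[12:13]
[14] read 'b'  n8⇒n9
[15] read 'c'  n9⇒n10  ** P3@[11:15],P5@[15:15]
[16] read 'a'  n10⇒n5 (fail-walked)
[17] read 'c'  n5⇒n6  ** P1@[16:17],P5@[17:17]
[18] read 'a'  n6⇒n5 (fail-walked)
[19] read 'c'  n5⇒n6  ** P1@[18:19],P5@[19:19]
[20] read 'c'  n6⇒n12 (fail-walked)  ** P5@[20:20]
[21] read 'b'  n12⇒n1 (fail-walked)
[22] read 'c'  n1⇒n12 (fail-walked)  ** P5@[22:22]
[23] read 'b'  n12⇒n1 (fail-walked)
[24] read 'c'  n1⇒n12 (fail-walked)  ** P5@[24:24]
[25] read 'b'  n12⇒n1 (fail-walked)
[26] read 'c'  n1⇒n12 (fail-walked)  ** P5@[26:26]
[27] read 'b'  n12⇒n1 (fail-walked)
[28] read 'b'  n1⇒n7
[29] read 'a'  n7⇒n8  ** P2@[28:29]
[30] read 'b'  n8⇒n9
[31] read 'c'  n9⇒n10  ** P3@[27:31],P5@[31:31]
[32] read 'a'  n10⇒n5 (fail-walked)
[33] read 'a'  n5⇒n5 (fail-walked)
[34] read 'c'  n5⇒n6  ** P1@[33:34],P5@[34:34]
[35] read 'c'  n6⇒n12 (fail-walked)  ** P5@[35:35]
[36] read 'c'  n12⇒n12 (fail-walked)  ** P5@[36:36]
[37] read 'b'  n12⇒n1 (fail-walked)
[38] read 'b'  n1⇒n7
[39] read 'c'  n7⇒n11  ** P4@[37:39],P5@[39:39]
[40] read 'a'  n11⇒n5 (fail-walked)
[41] read 'c'  n5⇒n6  ** P1@[40:41],P5@[41:41]
[42] read 'b'  n6⇒n1 (fail-walked)
[43] read 'a'  n1⇒n2  ** P2@[42:43]
[44] read 'c'  n2⇒n3  ** P1@[43:44],P5@[44:44]
[45] read 'b'  n3⇒n1 (fail-walked)
[46] read 'a'  n1⇒n2  ** P2@[45:46]
[47] read 'c'  n2⇒n3  ** P1@[46:47],P5@[47:47]
[48] read 'c'  n3⇒n4  ** P0@[45:48],P5@[48:48]
[49] read 'b'  n4⇒n1 (fail-walked)
[50] read 'b'  n1⇒n7
[51] read 'a'  n7⇒n8  ** P2@[50:51]
[52] read 'c'  n8⇒n3 (fail-walked)  ** P1@[51:52],P5@[52:52]
[53] read 'c'  n3⇒n4  ** P0@[50:53],P5@[53:53]
[54] read 'b'  n4⇒n1 (fail-walked)
[55] read 'b'  n1⇒n7
[56] read 'c'  n7⇒n11  ** P4@[54:56],P5@[56:56]
[57] read 'b'  n11⇒n1 (fail-walked)
[58] read 'b'  n1⇒n7
[59] read 'a'  n7⇒n8  ** P2@[58:59]
[60] read 'b'  n8⇒n9
[61] read 'b'  n9⇒n7 (fail-walked)
[62] read 'a'  n7⇒n8  ** P2@[61:62]
[63] read 'b'  n8⇒n9
[64] read 'c'  n9⇒n10  ** P3@[60:64],P5@[64:64]
[65] read 'b'  n10⇒n1 (fail-walked)
[66] read 'b'  n1⇒n7
[67] read 'c'  n7⇒n11  ** P4@[65:67],P5@[67:67]
[68] read 'a'  n11⇒n5 (fail-walked)
[69] read 'c'  n5⇒n6  ** P1@[68:69],P5@[69:69]
[70] read 'a'  n6⇒n5 (fail-walked)

Result: [[1,2],[3,1],[3,5],[5,2],[6,1],[6,5],[7,0],[7,5],[10,4],[10,5],[13,2],[15,3],[15,5],[17,1],[17,5],[19,1],[19,5],[20,5],[22,5],[24,5],[26,5],[29,2],[31,3],[31,5],[34,1],[34,5],[35,5],[36,5],[39,4],[39,5],[41,1],[41,5],[43,2],[44,1],[44,5],[46,2],[47,1],[47,5],[48,0],[48,5],[51,2],[52,1],[52,5],[53,0],[53,5],[56,4],[56,5],[59,2],[62,2],[64,3],[64,5],[67,4],[67,5],[69,1],[69,5]]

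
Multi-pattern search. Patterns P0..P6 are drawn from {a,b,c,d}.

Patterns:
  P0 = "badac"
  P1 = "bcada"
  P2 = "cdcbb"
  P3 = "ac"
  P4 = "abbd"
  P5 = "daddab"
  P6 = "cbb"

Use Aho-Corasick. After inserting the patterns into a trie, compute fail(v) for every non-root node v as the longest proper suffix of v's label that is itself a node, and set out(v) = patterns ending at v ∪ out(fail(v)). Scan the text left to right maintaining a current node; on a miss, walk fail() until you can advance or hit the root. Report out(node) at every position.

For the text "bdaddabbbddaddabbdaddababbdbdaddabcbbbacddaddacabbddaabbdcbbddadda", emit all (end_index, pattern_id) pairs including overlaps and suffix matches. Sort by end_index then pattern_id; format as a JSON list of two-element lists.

Build automaton:
Trie (insert patterns):
  0='ε' goto a→15 b→1 c→10 d→20
  1='b' goto a→2 c→6
  2='ba' goto d→3
  3='bad' goto a→4
  4='bada' goto c→5
  5='badac' goto ·  ←P0
  6='bc' goto a→7
  7='bca' goto d→8
  8='bcad' goto a→9
  9='bcada' goto ·  ←P1
  10='c' goto b→26 d→11
  11='cd' goto c→12
  12='cdc' goto b→13
  13='cdcb' goto b→14
  14='cdcbb' goto ·  ←P2
  15='a' goto b→17 c→16
  16='ac' goto ·  ←P3
  17='ab' goto b→18
  18='abb' goto d→19
  19='abbd' goto ·  ←P4
  20='d' goto a→21
  21='da' goto d→22
  22='dad' goto d→23
  23='dadd' goto a→24
  24='dadda' goto b→25
  25='daddab' goto ·  ←P5
  26='cb' goto b→27
  27='cbb' goto ·  ←P6

BFS fail/out derivation:
  n1('b'): parent n0 fail=0; on 'b' 0 → fail=0;  out ∅∪∅=∅
  n10('c'): parent n0 fail=0; on 'c' 0 → fail=0;  out ∅∪∅=∅
  n15('a'): parent n0 fail=0; on 'a' 0 → fail=0;  out ∅∪∅=∅
  n20('d'): parent n0 fail=0; on 'd' 0 → fail=0;  out ∅∪∅=∅
  n2('ba'): parent n1 fail=0; on 'a' 0 → fail=15;  out ∅∪∅=∅
  n6('bc'): parent n1 fail=0; on 'c' 0 → fail=10;  out ∅∪∅=∅
  n11('cd'): parent n10 fail=0; on 'd' 0 → fail=20;  out ∅∪∅=∅
  n16('ac'): parent n15 fail=0; on 'c' 0 → fail=10;  out {3}∪∅={3}
  n17('ab'): parent n15 fail=0; on 'b' 0 → fail=1;  out ∅∪∅=∅
  n21('da'): parent n20 fail=0; on 'a' 0 → fail=15;  out ∅∪∅=∅
  n26('cb'): parent n10 fail=0; on 'b' 0 → fail=1;  out ∅∪∅=∅
  n3('bad'): parent n2 fail=15; on 'd' 15→0 → fail=20;  out ∅∪∅=∅
  n7('bca'): parent n6 fail=10; on 'a' 10→0 → fail=15;  out ∅∪∅=∅
  n12('cdc'): parent n11 fail=20; on 'c' 20→0 → fail=10;  out ∅∪∅=∅
  n18('abb'): parent n17 fail=1; on 'b' 1→0 → fail=1;  out ∅∪∅=∅
  n22('dad'): parent n21 fail=15; on 'd' 15→0 → fail=20;  out ∅∪∅=∅
  n27('cbb'): parent n26 fail=1; on 'b' 1→0 → fail=1;  out {6}∪∅={6}
  n4('bada'): parent n3 fail=20; on 'a' 20 → fail=21;  out ∅∪∅=∅
  n8('bcad'): parent n7 fail=15; on 'd' 15→0 → fail=20;  out ∅∪∅=∅
  n13('cdcb'): parent n12 fail=10; on 'b' 10 → fail=26;  out ∅∪∅=∅
  n19('abbd'): parent n18 fail=1; on 'd' 1→0 → fail=20;  out {4}∪∅={4}
  n23('dadd'): parent n22 fail=20; on 'd' 20→0 → fail=20;  out ∅∪∅=∅
  n5('badac'): parent n4 fail=21; on 'c' 21→15 → fail=16;  out {0}∪{3}={0,3}
  n9('bcada'): parent n8 fail=20; on 'a' 20 → fail=21;  out {1}∪∅={1}
  n14('cdcbb'): parent n13 fail=26; on 'b' 26 → fail=27;  out {2}∪{6}={2,6}
  n24('dadda'): parent n23 fail=20; on 'a' 20 → fail=21;  out ∅∪∅=∅
  n25('daddab'): parent n24 fail=21; on 'b' 21→15 → fail=17;  out {5}∪∅={5}

Run:
i=0 'b': node 0→1
i=1 'd': node 1→20 ·f
i=2 'a': node 20→21
i=3 'd': node 21→22
i=4 'd': node 22→23
i=5 'a': node 23→24
i=6 'b': node 24→25  → match P5@[1:6]
i=7 'b': node 25→18 ·f
i=8 'b': node 18→1 ·f
i=9 'd': node 1→20 ·f
i=10 'd': node 20→20 ·f
i=11 'a': node 20→21
i=12 'd': node 21→22
i=13 'd': node 22→23
i=14 'a': node 23→24
i=15 'b': node 24→25  → match P5@[10:15]
i=16 'b': node 25→18 ·f
i=17 'd': node 18→19  → match P4@[14:17]
i=18 'a': node 19→21 ·f
i=19 'd': node 21→22
i=20 'd': node 22→23
i=21 'a': node 23→24
i=22 'b': node 24→25  → match P5@[17:22]
i=23 'a': node 25→2 ·f
i=24 'b': node 2→17 ·f
i=25 'b': node 17→18
i=26 'd': node 18→19  → match P4@[23:26]
i=27 'b': node 19→1 ·f
i=28 'd': node 1→20 ·f
i=29 'a': node 20→21
i=30 'd': node 21→22
i=31 'd': node 22→23
i=32 'a': node 23→24
i=33 'b': node 24→25  → match P5@[28:33]
i=34 'c': node 25→6 ·f
i=35 'b': node 6→26 ·f
i=36 'b': node 26→27  → match P6@[34:36]
i=37 'b': node 27→1 ·f
i=38 'a': node 1→2
i=39 'c': node 2→16 ·f  → match P3@[38:39]
i=40 'd': node 16→11 ·f
i=41 'd': node 11→20 ·f
i=42 'a': node 20→21
i=43 'd': node 21→22
i=44 'd': node 22→23
i=45 'a': node 23→24
i=46 'c': node 24→16 ·f  → match P3@[45:46]
i=47 'a': node 16→15 ·f
i=48 'b': node 15→17
i=49 'b': node 17→18
i=50 'd': node 18→19  → match P4@[47:50]
i=51 'd': node 19→20 ·f
i=52 'a': node 20→21
i=53 'a': node 21→15 ·f
i=54 'b': node 15→17
i=55 'b': node 17→18
i=56 'd': node 18→19  → match P4@[53:56]
i=57 'c': node 19→10 ·f
i=58 'b': node 10→26
i=59 'b': node 26→27  → match P6@[57:59]
i=60 'd': node 27→20 ·f
i=61 'd': node 20→20 ·f
i=62 'a': node 20→21
i=63 'd': node 21→22
i=64 'd': node 22→23
i=65 'a': node 23→24

All matches (sorted): [[6,5],[15,5],[17,4],[22,5],[26,4],[33,5],[36,6],[39,3],[46,3],[50,4],[56,4],[59,6]]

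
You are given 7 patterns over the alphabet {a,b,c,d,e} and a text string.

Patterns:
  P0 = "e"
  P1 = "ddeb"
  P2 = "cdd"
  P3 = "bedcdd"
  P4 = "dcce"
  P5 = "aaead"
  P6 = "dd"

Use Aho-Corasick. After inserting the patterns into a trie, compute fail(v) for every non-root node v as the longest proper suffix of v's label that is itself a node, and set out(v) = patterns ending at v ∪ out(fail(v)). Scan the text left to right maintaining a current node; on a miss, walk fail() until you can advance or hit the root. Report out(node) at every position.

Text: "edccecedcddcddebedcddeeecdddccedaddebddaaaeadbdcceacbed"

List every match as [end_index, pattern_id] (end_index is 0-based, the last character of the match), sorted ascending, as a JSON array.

Build automaton:
Trie nodes:
  0='ε' goto a→18 b→9 c→6 d→2 e→1
  1='e' goto ·  ←P0
  2='d' goto c→15 d→3
  3='dd' goto e→4  ←P6
  4='dde' goto b→5
  5='ddeb' goto ·  ←P1
  6='c' goto d→7
  7='cd' goto d→8
  8='cdd' goto ·  ←P2
  9='b' goto e→10
  10='be' goto d→11
  11='bed' goto c→12
  12='bedc' goto d→13
  13='bedcd' goto d→14
  14='bedcdd' goto ·  ←P3
  15='dc' goto c→16
  16='dcc' goto e→17
  17='dcce' goto ·  ←P4
  18='a' goto a→19
  19='aa' goto e→20
  20='aae' goto a→21
  21='aaea' goto d→22
  22='aaead' goto ·  ←P5

Failure links (BFS by depth):
  fail(1) 'e': from fail(0)=0 chase 'e': 0 ⇒ 0;  out={0}∪out(0)={0}
  fail(2) 'd': from fail(0)=0 chase 'd': 0 ⇒ 0;  out=∅∪out(0)=∅
  fail(6) 'c': from fail(0)=0 chase 'c': 0 ⇒ 0;  out=∅∪out(0)=∅
  fail(9) 'b': from fail(0)=0 chase 'b': 0 ⇒ 0;  out=∅∪out(0)=∅
  fail(18) 'a': from fail(0)=0 chase 'a': 0 ⇒ 0;  out=∅∪out(0)=∅
  fail(3) 'dd': from fail(2)=0 chase 'd': 0 ⇒ 2;  out={6}∪out(2)={6}
  fail(7) 'cd': from fail(6)=0 chase 'd': 0 ⇒ 2;  out=∅∪out(2)=∅
  fail(10) 'be': from fail(9)=0 chase 'e': 0 ⇒ 1;  out=∅∪out(1)={0}
  fail(15) 'dc': from fail(2)=0 chase 'c': 0 ⇒ 6;  out=∅∪out(6)=∅
  fail(19) 'aa': from fail(18)=0 chase 'a': 0 ⇒ 18;  out=∅∪out(18)=∅
  fail(4) 'dde': from fail(3)=2 chase 'e': 2→0 ⇒ 1;  out=∅∪out(1)={0}
  fail(8) 'cdd': from fail(7)=2 chase 'd': 2 ⇒ 3;  out={2}∪out(3)={2,6}
  fail(11) 'bed': from fail(10)=1 chase 'd': 1→0 ⇒ 2;  out=∅∪out(2)=∅
  fail(16) 'dcc': from fail(15)=6 chase 'c': 6→0 ⇒ 6;  out=∅∪out(6)=∅
  fail(20) 'aae': from fail(19)=18 chase 'e': 18→0 ⇒ 1;  out=∅∪out(1)={0}
  fail(5) 'ddeb': from fail(4)=1 chase 'b': 1→0 ⇒ 9;  out={1}∪out(9)={1}
  fail(12) 'bedc': from fail(11)=2 chase 'c': 2 ⇒ 15;  out=∅∪out(15)=∅
  fail(17) 'dcce': from fail(16)=6 chase 'e': 6→0 ⇒ 1;  out={4}∪out(1)={0,4}
  fail(21) 'aaea': from fail(20)=1 chase 'a': 1→0 ⇒ 18;  out=∅∪out(18)=∅
  fail(13) 'bedcd': from fail(12)=15 chase 'd': 15→6 ⇒ 7;  out=∅∪out(7)=∅
  fail(22) 'aaead': from fail(21)=18 chase 'd': 18→0 ⇒ 2;  out={5}∪out(2)={5}
  fail(14) 'bedcdd': from fail(13)=7 chase 'd': 7 ⇒ 8;  out={3}∪out(8)={2,3,6}

Scan:
pos 0 'e': at 1  ** P0@[0:0]
pos 1 'd': at 2 ·f
pos 2 'c': at 15
pos 3 'c': at 16
pos 4 'e': at 17  ** P0@[4:4],P4@[1:4]
pos 5 'c': at 6 ·f
pos 6 'e': at 1 ·f  ** P0@[6:6]
pos 7 'd': at 2 ·f
pos 8 'c': at 15
pos 9 'd': at 7 ·f
pos 10 'd': at 8  ** P2@[8:10],P6@[9:10]
pos 11 'c': at 15 ·f
pos 12 'd': at 7 ·f
pos 13 'd': at 8  ** P2@[11:13],P6@[12:13]
pos 14 'e': at 4 ·f  ** P0@[14:14]
pos 15 'b': at 5  ** P1@[12:15]
pos 16 'e': at 10 ·f  ** P0@[16:16]
pos 17 'd': at 11
pos 18 'c': at 12
pos 19 'd': at 13
pos 20 'd': at 14  ** P2@[18:20],P3@[15:20],P6@[19:20]
pos 21 'e': at 4 ·f  ** P0@[21:21]
pos 22 'e': at 1 ·f  ** P0@[22:22]
pos 23 'e': at 1 ·f  ** P0@[23:23]
pos 24 'c': at 6 ·f
pos 25 'd': at 7
pos 26 'd': at 8  ** P2@[24:26],P6@[25:26]
pos 27 'd': at 3 ·f  ** P6@[26:27]
pos 28 'c': at 15 ·f
pos 29 'c': at 16
pos 30 'e': at 17  ** P0@[30:30],P4@[27:30]
pos 31 'd': at 2 ·f
pos 32 'a': at 18 ·f
pos 33 'd': at 2 ·f
pos 34 'd': at 3  ** P6@[33:34]
pos 35 'e': at 4  ** P0@[35:35]
pos 36 'b': at 5  ** P1@[33:36]
pos 37 'd': at 2 ·f
pos 38 'd': at 3  ** P6@[37:38]
pos 39 'a': at 18 ·f
pos 40 'a': at 19
pos 41 'a': at 19 ·f
pos 42 'e': at 20  ** P0@[42:42]
pos 43 'a': at 21
pos 44 'd': at 22  ** P5@[40:44]
pos 45 'b': at 9 ·f
pos 46 'd': at 2 ·f
pos 47 'c': at 15
pos 48 'c': at 16
pos 49 'e': at 17  ** P0@[49:49],P4@[46:49]
pos 50 'a': at 18 ·f
pos 51 'c': at 6 ·f
pos 52 'b': at 9 ·f
pos 53 'e': at 10  ** P0@[53:53]
pos 54 'd': at 11

Matches: [[0,0],[4,0],[4,4],[6,0],[10,2],[10,6],[13,2],[13,6],[14,0],[15,1],[16,0],[20,2],[20,3],[20,6],[21,0],[22,0],[23,0],[26,2],[26,6],[27,6],[30,0],[30,4],[34,6],[35,0],[36,1],[38,6],[42,0],[44,5],[49,0],[49,4],[53,0]]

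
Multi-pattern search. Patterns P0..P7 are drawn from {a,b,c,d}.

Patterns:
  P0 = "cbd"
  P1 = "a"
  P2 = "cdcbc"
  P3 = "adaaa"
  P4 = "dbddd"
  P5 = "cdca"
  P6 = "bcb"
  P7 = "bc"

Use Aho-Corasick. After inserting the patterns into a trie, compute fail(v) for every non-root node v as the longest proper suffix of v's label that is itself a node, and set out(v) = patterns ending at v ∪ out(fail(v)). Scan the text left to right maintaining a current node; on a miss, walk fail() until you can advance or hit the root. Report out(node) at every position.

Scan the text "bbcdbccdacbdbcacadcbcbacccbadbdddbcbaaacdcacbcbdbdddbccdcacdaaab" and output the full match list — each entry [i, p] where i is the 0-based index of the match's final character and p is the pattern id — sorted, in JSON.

Build:
Trie nodes:
  n0 'ε': a→4 b→19 c→1 d→13
  n1 'c': b→2 d→5
  n2 'cb': d→3
  n3 'cbd': ·  [P0 ends]
  n4 'a': d→9  [P1 ends]
  n5 'cd': c→6
  n6 'cdc': a→18 b→7
  n7 'cdcb': c→8
  n8 'cdcbc': ·  [P2 ends]
  n9 'ad': a→10
  n10 'ada': a→11
  n11 'adaa': a→12
  n12 'adaaa': ·  [P3 ends]
  n13 'd': b→14
  n14 'db': d→15
  n15 'dbd': d→16
  n16 'dbdd': d→17
  n17 'dbddd': ·  [P4 ends]
  n18 'cdca': ·  [P5 ends]
  n19 'b': c→20
  n20 'bc': b→21  [P7 ends]
  n21 'bcb': ·  [P6 ends]

BFS fail/out derivation:
  n1('c'): parent n0 fail=0; on 'c' 0 → fail=0;  out ∅∪∅=∅
  n4('a'): parent n0 fail=0; on 'a' 0 → fail=0;  out {1}∪∅={1}
  n13('d'): parent n0 fail=0; on 'd' 0 → fail=0;  out ∅∪∅=∅
  n19('b'): parent n0 fail=0; on 'b' 0 → fail=0;  out ∅∪∅=∅
  n2('cb'): parent n1 fail=0; on 'b' 0 → fail=19;  out ∅∪∅=∅
  n5('cd'): parent n1 fail=0; on 'd' 0 → fail=13;  out ∅∪∅=∅
  n9('ad'): parent n4 fail=0; on 'd' 0 → fail=13;  out ∅∪∅=∅
  n14('db'): parent n13 fail=0; on 'b' 0 → fail=19;  out ∅∪∅=∅
  n20('bc'): parent n19 fail=0; on 'c' 0 → fail=1;  out {7}∪∅={7}
  n3('cbd'): parent n2 fail=19; on 'd' 19→0 → fail=13;  out {0}∪∅={0}
  n6('cdc'): parent n5 fail=13; on 'c' 13→0 → fail=1;  out ∅∪∅=∅
  n10('ada'): parent n9 fail=13; on 'a' 13→0 → fail=4;  out ∅∪{1}={1}
  n15('dbd'): parent n14 fail=19; on 'd' 19→0 → fail=13;  out ∅∪∅=∅
  n21('bcb'): parent n20 fail=1; on 'b' 1 → fail=2;  out {6}∪∅={6}
  n7('cdcb'): parent n6 fail=1; on 'b' 1 → fail=2;  out ∅∪∅=∅
  n11('adaa'): parent n10 fail=4; on 'a' 4→0 → fail=4;  out ∅∪{1}={1}
  n16('dbdd'): parent n15 fail=13; on 'd' 13→0 → fail=13;  out ∅∪∅=∅
  n18('cdca'): parent n6 fail=1; on 'a' 1→0 → fail=4;  out {5}∪{1}={1,5}
  n8('cdcbc'): parent n7 fail=2; on 'c' 2→19 → fail=20;  out {2}∪{7}={2,7}
  n12('adaaa'): parent n11 fail=4; on 'a' 4→0 → fail=4;  out {3}∪{1}={1,3}
  n17('dbddd'): parent n16 fail=13; on 'd' 13→0 → fail=13;  out {4}∪∅={4}

Text stream:
pos 0 'b': at 19
pos 1 'b': at 19 (via fail)
pos 2 'c': at 20  emit P7@[1:2]
pos 3 'd': at 5 (via fail)
pos 4 'b': at 14 (via fail)
pos 5 'c': at 20 (via fail)  emit P7@[4:5]
pos 6 'c': at 1 (via fail)
pos 7 'd': at 5
pos 8 'a': at 4 (via fail)  emit P1@[8:8]
pos 9 'c': at 1 (via fail)
pos 10 'b': at 2
pos 11 'd': at 3  emit P0@[9:11]
pos 12 'b': at 14 (via fail)
pos 13 'c': at 20 (via fail)  emit P7@[12:13]
pos 14 'a': at 4 (via fail)  emit P1@[14:14]
pos 15 'c': at 1 (via fail)
pos 16 'a': at 4 (via fail)  emit P1@[16:16]
pos 17 'd': at 9
pos 18 'c': at 1 (via fail)
pos 19 'b': at 2
pos 20 'c': at 20 (via fail)  emit P7@[19:20]
pos 21 'b': at 21  emit P6@[19:21]
pos 22 'a': at 4 (via fail)  emit P1@[22:22]
pos 23 'c': at 1 (via fail)
pos 24 'c': at 1 (via fail)
pos 25 'c': at 1 (via fail)
pos 26 'b': at 2
pos 27 'a': at 4 (via fail)  emit P1@[27:27]
pos 28 'd': at 9
pos 29 'b': at 14 (via fail)
pos 30 'd': at 15
pos 31 'd': at 16
pos 32 'd': at 17  emit P4@[28:32]
pos 33 'b': at 14 (via fail)
pos 34 'c': at 20 (via fail)  emit P7@[33:34]
pos 35 'b': at 21  emit P6@[33:35]
pos 36 'a': at 4 (via fail)  emit P1@[36:36]
pos 37 'a': at 4 (via fail)  emit P1@[37:37]
pos 38 'a': at 4 (via fail)  emit P1@[38:38]
pos 39 'c': at 1 (via fail)
pos 40 'd': at 5
pos 41 'c': at 6
pos 42 'a': at 18  emit P1@[42:42],P5@[39:42]
pos 43 'c': at 1 (via fail)
pos 44 'b': at 2
pos 45 'c': at 20 (via fail)  emit P7@[44:45]
pos 46 'b': at 21  emit P6@[44:46]
pos 47 'd': at 3 (via fail)  emit P0@[45:47]
pos 48 'b': at 14 (via fail)
pos 49 'd': at 15
pos 50 'd': at 16
pos 51 'd': at 17  emit P4@[47:51]
pos 52 'b': at 14 (via fail)
pos 53 'c': at 20 (via fail)  emit P7@[52:53]
pos 54 'c': at 1 (via fail)
pos 55 'd': at 5
pos 56 'c': at 6
pos 57 'a': at 18  emit P1@[57:57],P5@[54:57]
pos 58 'c': at 1 (via fail)
pos 59 'd': at 5
pos 60 'a': at 4 (via fail)  emit P1@[60:60]
pos 61 'a': at 4 (via fail)  emit P1@[61:61]
pos 62 'a': at 4 (via fail)  emit P1@[62:62]
pos 63 'b': at 19 (via fail)

Matches: [[2,7],[5,7],[8,1],[11,0],[13,7],[14,1],[16,1],[20,7],[21,6],[22,1],[27,1],[32,4],[34,7],[35,6],[36,1],[37,1],[38,1],[42,1],[42,5],[45,7],[46,6],[47,0],[51,4],[53,7],[57,1],[57,5],[60,1],[61,1],[62,1]]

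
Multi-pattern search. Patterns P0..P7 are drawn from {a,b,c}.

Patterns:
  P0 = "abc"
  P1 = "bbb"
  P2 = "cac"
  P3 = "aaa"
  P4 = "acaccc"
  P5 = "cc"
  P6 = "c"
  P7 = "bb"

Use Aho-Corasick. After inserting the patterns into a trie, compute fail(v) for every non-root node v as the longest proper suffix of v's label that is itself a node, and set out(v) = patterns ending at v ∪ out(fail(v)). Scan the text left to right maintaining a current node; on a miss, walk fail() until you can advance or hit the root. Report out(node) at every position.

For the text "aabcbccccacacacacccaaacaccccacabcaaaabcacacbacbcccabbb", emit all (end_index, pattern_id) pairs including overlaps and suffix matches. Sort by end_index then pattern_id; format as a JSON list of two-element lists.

Construct AC machine:
Trie (insert patterns):
  0='ε' goto a→1 b→4 c→7
  1='a' goto a→10 b→2 c→12
  2='ab' goto c→3
  3='abc' goto ·  ←P0
  4='b' goto b→5
  5='bb' goto b→6  ←P7
  6='bbb' goto ·  ←P1
  7='c' goto a→8 c→17  ←P6
  8='ca' goto c→9
  9='cac' goto ·  ←P2
  10='aa' goto a→11
  11='aaa' goto ·  ←P3
  12='ac' goto a→13
  13='aca' goto c→14
  14='acac' goto c→15
  15='acacc' goto c→16
  16='acaccc' goto ·  ←P4
  17='cc' goto ·  ←P5

BFS fail/out derivation:
  fail(1) 'a': from fail(0)=0 chase 'a': 0 ⇒ 0;  out=∅∪out(0)=∅
  fail(4) 'b': from fail(0)=0 chase 'b': 0 ⇒ 0;  out=∅∪out(0)=∅
  fail(7) 'c': from fail(0)=0 chase 'c': 0 ⇒ 0;  out={6}∪out(0)={6}
  fail(2) 'ab': from fail(1)=0 chase 'b': 0 ⇒ 4;  out=∅∪out(4)=∅
  fail(5) 'bb': from fail(4)=0 chase 'b': 0 ⇒ 4;  out={7}∪out(4)={7}
  fail(8) 'ca': from fail(7)=0 chase 'a': 0 ⇒ 1;  out=∅∪out(1)=∅
  fail(10) 'aa': from fail(1)=0 chase 'a': 0 ⇒ 1;  out=∅∪out(1)=∅
  fail(12) 'ac': from fail(1)=0 chase 'c': 0 ⇒ 7;  out=∅∪out(7)={6}
  fail(17) 'cc': from fail(7)=0 chase 'c': 0 ⇒ 7;  out={5}∪out(7)={5,6}
  fail(3) 'abc': from fail(2)=4 chase 'c': 4→0 ⇒ 7;  out={0}∪out(7)={0,6}
  fail(6) 'bbb': from fail(5)=4 chase 'b': 4 ⇒ 5;  out={1}∪out(5)={1,7}
  fail(9) 'cac': from fail(8)=1 chase 'c': 1 ⇒ 12;  out={2}∪out(12)={2,6}
  fail(11) 'aaa': from fail(10)=1 chase 'a': 1 ⇒ 10;  out={3}∪out(10)={3}
  fail(13) 'aca': from fail(12)=7 chase 'a': 7 ⇒ 8;  out=∅∪out(8)=∅
  fail(14) 'acac': from fail(13)=8 chase 'c': 8 ⇒ 9;  out=∅∪out(9)={2,6}
  fail(15) 'acacc': from fail(14)=9 chase 'c': 9→12→7 ⇒ 17;  out=∅∪out(17)={5,6}
  fail(16) 'acaccc': from fail(15)=17 chase 'c': 17→7 ⇒ 17;  out={4}∪out(17)={4,5,6}

Run:
i=0 'a': node 0→1
i=1 'a': node 1→10
i=2 'b': node 10→2 ·f
i=3 'c': node 2→3  → match P0@[1:3],P6@[3:3]
i=4 'b': node 3→4 ·f
i=5 'c': node 4→7 ·f  → match P6@[5:5]
i=6 'c': node 7→17  → match P5@[5:6],P6@[6:6]
i=7 'c': node 17→17 ·f  → match P5@[6:7],P6@[7:7]
i=8 'c': node 17→17 ·f  → match P5@[7:8],P6@[8:8]
i=9 'a': node 17→8 ·f
i=10 'c': node 8→9  → match P2@[8:10],P6@[10:10]
i=11 'a': node 9→13 ·f
i=12 'c': node 13→14  → match P2@[10:12],P6@[12:12]
i=13 'a': node 14→13 ·f
i=14 'c': node 13→14  → match P2@[12:14],P6@[14:14]
i=15 'a': node 14→13 ·f
i=16 'c': node 13→14  → match P2@[14:16],P6@[16:16]
i=17 'c': node 14→15  → match P5@[16:17],P6@[17:17]
i=18 'c': node 15→16  → match P4@[13:18],P5@[17:18],P6@[18:18]
i=19 'a': node 16→8 ·f
i=20 'a': node 8→10 ·f
i=21 'a': node 10→11  → match P3@[19:21]
i=22 'c': node 11→12 ·f  → match P6@[22:22]
i=23 'a': node 12→13
i=24 'c': node 13→14  → match P2@[22:24],P6@[24:24]
i=25 'c': node 14→15  → match P5@[24:25],P6@[25:25]
i=26 'c': node 15→16  → match P4@[21:26],P5@[25:26],P6@[26:26]
i=27 'c': node 16→17 ·f  → match P5@[26:27],P6@[27:27]
i=28 'a': node 17→8 ·f
i=29 'c': node 8→9  → match P2@[27:29],P6@[29:29]
i=30 'a': node 9→13 ·f
i=31 'b': node 13→2 ·f
i=32 'c': node 2→3  → match P0@[30:32],P6@[32:32]
i=33 'a': node 3→8 ·f
i=34 'a': node 8→10 ·f
i=35 'a': node 10→11  → match P3@[33:35]
i=36 'a': node 11→11 ·f  → match P3@[34:36]
i=37 'b': node 11→2 ·f
i=38 'c': node 2→3  → match P0@[36:38],P6@[38:38]
i=39 'a': node 3→8 ·f
i=40 'c': node 8→9  → match P2@[38:40],P6@[40:40]
i=41 'a': node 9→13 ·f
i=42 'c': node 13→14  → match P2@[40:42],P6@[42:42]
i=43 'b': node 14→4 ·f
i=44 'a': node 4→1 ·f
i=45 'c': node 1→12  → match P6@[45:45]
i=46 'b': node 12→4 ·f
i=47 'c': node 4→7 ·f  → match P6@[47:47]
i=48 'c': node 7→17  → match P5@[47:48],P6@[48:48]
i=49 'c': node 17→17 ·f  → match P5@[48:49],P6@[49:49]
i=50 'a': node 17→8 ·f
i=51 'b': node 8→2 ·f
i=52 'b': node 2→5 ·f  → match P7@[51:52]
i=53 'b': node 5→6  → match P1@[51:53],P7@[52:53]

All matches (sorted): [[3,0],[3,6],[5,6],[6,5],[6,6],[7,5],[7,6],[8,5],[8,6],[10,2],[10,6],[12,2],[12,6],[14,2],[14,6],[16,2],[16,6],[17,5],[17,6],[18,4],[18,5],[18,6],[21,3],[22,6],[24,2],[24,6],[25,5],[25,6],[26,4],[26,5],[26,6],[27,5],[27,6],[29,2],[29,6],[32,0],[32,6],[35,3],[36,3],[38,0],[38,6],[40,2],[40,6],[42,2],[42,6],[45,6],[47,6],[48,5],[48,6],[49,5],[49,6],[52,7],[53,1],[53,7]]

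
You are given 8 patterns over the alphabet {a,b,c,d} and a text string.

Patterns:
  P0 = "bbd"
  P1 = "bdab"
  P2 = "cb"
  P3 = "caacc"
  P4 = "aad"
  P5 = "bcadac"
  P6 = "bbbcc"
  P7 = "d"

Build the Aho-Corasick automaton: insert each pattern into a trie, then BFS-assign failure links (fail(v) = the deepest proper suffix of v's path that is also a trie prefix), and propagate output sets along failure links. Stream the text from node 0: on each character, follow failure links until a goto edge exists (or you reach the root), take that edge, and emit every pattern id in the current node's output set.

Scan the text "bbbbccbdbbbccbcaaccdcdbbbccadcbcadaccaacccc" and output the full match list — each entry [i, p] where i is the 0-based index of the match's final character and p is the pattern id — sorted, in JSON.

Build:
Trie nodes:
  n0 'ε': a→13 b→1 c→7 d→24
  n1 'b': b→2 c→16 d→4
  n2 'bb': b→21 d→3
  n3 'bbd': ·  ←P0
  n4 'bd': a→5
  n5 'bda': b→6
  n6 'bdab': ·  ←P1
  n7 'c': a→9 b→8
  n8 'cb': ·  ←P2
  n9 'ca': a→10
  n10 'caa': c→11
  n11 'caac': c→12
  n12 'caacc': ·  ←P3
  n13 'a': a→14
  n14 'aa': d→15
  n15 'aad': ·  ←P4
  n16 'bc': a→17
  n17 'bca': d→18
  n18 'bcad': a→19
  n19 'bcada': c→20
  n20 'bcadac': ·  ←P5
  n21 'bbb': c→22
  n22 'bbbc': c→23
  n23 'bbbcc': ·  ←P6
  n24 'd': ·  ←P7

Failure links (BFS by depth):
  n1('b'): parent n0 fail=0; on 'b' 0 → fail=0;  out ∅∪∅=∅
  n7('c'): parent n0 fail=0; on 'c' 0 → fail=0;  out ∅∪∅=∅
  n13('a'): parent n0 fail=0; on 'a' 0 → fail=0;  out ∅∪∅=∅
  n24('d'): parent n0 fail=0; on 'd' 0 → fail=0;  out {7}∪∅={7}
  n2('bb'): parent n1 fail=0; on 'b' 0 → fail=1;  out ∅∪∅=∅
  n4('bd'): parent n1 fail=0; on 'd' 0 → fail=24;  out ∅∪{7}={7}
  n8('cb'): parent n7 fail=0; on 'b' 0 → fail=1;  out {2}∪∅={2}
  n9('ca'): parent n7 fail=0; on 'a' 0 → fail=13;  out ∅∪∅=∅
  n14('aa'): parent n13 fail=0; on 'a' 0 → fail=13;  out ∅∪∅=∅
  n16('bc'): parent n1 fail=0; on 'c' 0 → fail=7;  out ∅∪∅=∅
  n3('bbd'): parent n2 fail=1; on 'd' 1 → fail=4;  out {0}∪{7}={0,7}
  n5('bda'): parent n4 fail=24; on 'a' 24→0 → fail=13;  out ∅∪∅=∅
  n10('caa'): parent n9 fail=13; on 'a' 13 → fail=14;  out ∅∪∅=∅
  n15('aad'): parent n14 fail=13; on 'd' 13→0 → fail=24;  out {4}∪{7}={4,7}
  n17('bca'): parent n16 fail=7; on 'a' 7 → fail=9;  out ∅∪∅=∅
  n21('bbb'): parent n2 fail=1; on 'b' 1 → fail=2;  out ∅∪∅=∅
  n6('bdab'): parent n5 fail=13; on 'b' 13→0 → fail=1;  out {1}∪∅={1}
  n11('caac'): parent n10 fail=14; on 'c' 14→13→0 → fail=7;  out ∅∪∅=∅
  n18('bcad'): parent n17 fail=9; on 'd' 9→13→0 → fail=24;  out ∅∪{7}={7}
  n22('bbbc'): parent n21 fail=2; on 'c' 2→1 → fail=16;  out ∅∪∅=∅
  n12('caacc'): parent n11 fail=7; on 'c' 7→0 → fail=7;  out {3}∪∅={3}
  n19('bcada'): parent n18 fail=24; on 'a' 24→0 → fail=13;  out ∅∪∅=∅
  n23('bbbcc'): parent n22 fail=16; on 'c' 16→7→0 → fail=7;  out {6}∪∅={6}
  n20('bcadac'): parent n19 fail=13; on 'c' 13→0 → fail=7;  out {5}∪∅={5}

Run:
i=0 'b': node 0→1
i=1 'b': node 1→2
i=2 'b': node 2→21
i=3 'b': node 21→21 ·f
i=4 'c': node 21→22
i=5 'c': node 22→23  ** P6@[1:5]
i=6 'b': node 23→8 ·f  ** P2@[5:6]
i=7 'd': node 8→4 ·f  ** P7@[7:7]
i=8 'b': node 4→1 ·f
i=9 'b': node 1→2
i=10 'b': node 2→21
i=11 'c': node 21→22
i=12 'c': node 22→23  ** P6@[8:12]
i=13 'b': node 23→8 ·f  ** P2@[12:13]
i=14 'c': node 8→16 ·f
i=15 'a': node 16→17
i=16 'a': node 17→10 ·f
i=17 'c': node 10→11
i=18 'c': node 11→12  ** P3@[14:18]
i=19 'd': node 12→24 ·f  ** P7@[19:19]
i=20 'c': node 24→7 ·f
i=21 'd': node 7→24 ·f  ** P7@[21:21]
i=22 'b': node 24→1 ·f
i=23 'b': node 1→2
i=24 'b': node 2→21
i=25 'c': node 21→22
i=26 'c': node 22→23  ** P6@[22:26]
i=27 'a': node 23→9 ·f
i=28 'd': node 9→24 ·f  ** P7@[28:28]
i=29 'c': node 24→7 ·f
i=30 'b': node 7→8  ** P2@[29:30]
i=31 'c': node 8→16 ·f
i=32 'a': node 16→17
i=33 'd': node 17→18  ** P7@[33:33]
i=34 'a': node 18→19
i=35 'c': node 19→20  ** P5@[30:35]
i=36 'c': node 20→7 ·f
i=37 'a': node 7→9
i=38 'a': node 9→10
i=39 'c': node 10→11
i=40 'c': node 11→12  ** P3@[36:40]
i=41 'c': node 12→7 ·f
i=42 'c': node 7→7 ·f

Result: [[5,6],[6,2],[7,7],[12,6],[13,2],[18,3],[19,7],[21,7],[26,6],[28,7],[30,2],[33,7],[35,5],[40,3]]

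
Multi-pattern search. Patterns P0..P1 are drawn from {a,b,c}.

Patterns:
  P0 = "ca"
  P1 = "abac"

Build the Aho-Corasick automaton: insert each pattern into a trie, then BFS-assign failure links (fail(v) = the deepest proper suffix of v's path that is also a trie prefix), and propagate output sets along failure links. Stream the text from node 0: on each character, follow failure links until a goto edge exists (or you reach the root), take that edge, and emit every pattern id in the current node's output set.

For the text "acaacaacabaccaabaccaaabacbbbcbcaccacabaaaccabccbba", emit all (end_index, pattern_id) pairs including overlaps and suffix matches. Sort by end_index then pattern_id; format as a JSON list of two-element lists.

Build:
Trie nodes:
  n0 'ε': a→3 c→1
  n1 'c': a→2
  n2 'ca': ·  ←P0
  n3 'a': b→4
  n4 'ab': a→5
  n5 'aba': c→6
  n6 'abac': ·  ←P1

BFS fail/out derivation:
  n1('c'): parent n0 fail=0; on 'c' 0 → fail=0;  out ∅∪∅=∅
  n3('a'): parent n0 fail=0; on 'a' 0 → fail=0;  out ∅∪∅=∅
  n2('ca'): parent n1 fail=0; on 'a' 0 → fail=3;  out {0}∪∅={0}
  n4('ab'): parent n3 fail=0; on 'b' 0 → fail=0;  out ∅∪∅=∅
  n5('aba'): parent n4 fail=0; on 'a' 0 → fail=3;  out ∅∪∅=∅
  n6('abac'): parent n5 fail=3; on 'c' 3→0 → fail=1;  out {1}∪∅={1}

Text stream:
pos 0 'a': at 3
pos 1 'c': at 1 ·f
pos 2 'a': at 2  ** P0@[1:2]
pos 3 'a': at 3 ·f
pos 4 'c': at 1 ·f
pos 5 'a': at 2  ** P0@[4:5]
pos 6 'a': at 3 ·f
pos 7 'c': at 1 ·f
pos 8 'a': at 2  ** P0@[7:8]
pos 9 'b': at 4 ·f
pos 10 'a': at 5
pos 11 'c': at 6  ** P1@[8:11]
pos 12 'c': at 1 ·f
pos 13 'a': at 2  ** P0@[12:13]
pos 14 'a': at 3 ·f
pos 15 'b': at 4
pos 16 'a': at 5
pos 17 'c': at 6  ** P1@[14:17]
pos 18 'c': at 1 ·f
pos 19 'a': at 2  ** P0@[18:19]
pos 20 'a': at 3 ·f
pos 21 'a': at 3 ·f
pos 22 'b': at 4
pos 23 'a': at 5
pos 24 'c': at 6  ** P1@[21:24]
pos 25 'b': at 0 ·f
pos 26 'b': at 0
pos 27 'b': at 0
pos 28 'c': at 1
pos 29 'b': at 0 ·f
pos 30 'c': at 1
pos 31 'a': at 2  ** P0@[30:31]
pos 32 'c': at 1 ·f
pos 33 'c': at 1 ·f
pos 34 'a': at 2  ** P0@[33:34]
pos 35 'c': at 1 ·f
pos 36 'a': at 2  ** P0@[35:36]
pos 37 'b': at 4 ·f
pos 38 'a': at 5
pos 39 'a': at 3 ·f
pos 40 'a': at 3 ·f
pos 41 'c': at 1 ·f
pos 42 'c': at 1 ·f
pos 43 'a': at 2  ** P0@[42:43]
pos 44 'b': at 4 ·f
pos 45 'c': at 1 ·f
pos 46 'c': at 1 ·f
pos 47 'b': at 0 ·f
pos 48 'b': at 0
pos 49 'a': at 3

Matches: [[2,0],[5,0],[8,0],[11,1],[13,0],[17,1],[19,0],[24,1],[31,0],[34,0],[36,0],[43,0]]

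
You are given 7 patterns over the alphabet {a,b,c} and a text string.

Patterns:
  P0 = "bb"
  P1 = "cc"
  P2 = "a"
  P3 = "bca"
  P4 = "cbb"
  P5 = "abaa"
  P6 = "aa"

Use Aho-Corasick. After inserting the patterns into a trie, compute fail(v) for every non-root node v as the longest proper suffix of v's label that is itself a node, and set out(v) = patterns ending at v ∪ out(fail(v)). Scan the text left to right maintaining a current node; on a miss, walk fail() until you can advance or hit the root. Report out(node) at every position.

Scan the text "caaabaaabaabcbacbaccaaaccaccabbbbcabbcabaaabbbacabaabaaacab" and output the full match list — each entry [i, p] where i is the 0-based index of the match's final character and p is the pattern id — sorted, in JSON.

Build automaton:
Trie (insert patterns):
  0='ε' goto a→5 b→1 c→3
  1='b' goto b→2 c→6
  2='bb' goto ·  [P0 ends]
  3='c' goto b→8 c→4
  4='cc' goto ·  [P1 ends]
  5='a' goto a→13 b→10  [P2 ends]
  6='bc' goto a→7
  7='bca' goto ·  [P3 ends]
  8='cb' goto b→9
  9='cbb' goto ·  [P4 ends]
  10='ab' goto a→11
  11='aba' goto a→12
  12='abaa' goto ·  [P5 ends]
  13='aa' goto ·  [P6 ends]

Failure links (BFS by depth):
  n1('b'): parent n0 fail=0; on 'b' 0 → fail=0;  out ∅∪∅=∅
  n3('c'): parent n0 fail=0; on 'c' 0 → fail=0;  out ∅∪∅=∅
  n5('a'): parent n0 fail=0; on 'a' 0 → fail=0;  out {2}∪∅={2}
  n2('bb'): parent n1 fail=0; on 'b' 0 → fail=1;  out {0}∪∅={0}
  n4('cc'): parent n3 fail=0; on 'c' 0 → fail=3;  out {1}∪∅={1}
  n6('bc'): parent n1 fail=0; on 'c' 0 → fail=3;  out ∅∪∅=∅
  n8('cb'): parent n3 fail=0; on 'b' 0 → fail=1;  out ∅∪∅=∅
  n10('ab'): parent n5 fail=0; on 'b' 0 → fail=1;  out ∅∪∅=∅
  n13('aa'): parent n5 fail=0; on 'a' 0 → fail=5;  out {6}∪{2}={2,6}
  n7('bca'): parent n6 fail=3; on 'a' 3→0 → fail=5;  out {3}∪{2}={2,3}
  n9('cbb'): parent n8 fail=1; on 'b' 1 → fail=2;  out {4}∪{0}={0,4}
  n11('aba'): parent n10 fail=1; on 'a' 1→0 → fail=5;  out ∅∪{2}={2}
  n12('abaa'): parent n11 fail=5; on 'a' 5 → fail=13;  out {5}∪{2,6}={2,5,6}

Scan:
i=0 'c': node 0→3
i=1 'a': node 3→5 ·f  ** P2@[1:1]
i=2 'a': node 5→13  ** P2@[2:2],P6@[1:2]
i=3 'a': node 13→13 ·f  ** P2@[3:3],P6@[2:3]
i=4 'b': node 13→10 ·f
i=5 'a': node 10→11  ** P2@[5:5]
i=6 'a': node 11→12  ** P2@[6:6],P5@[3:6],P6@[5:6]
i=7 'a': node 12→13 ·f  ** P2@[7:7],P6@[6:7]
i=8 'b': node 13→10 ·f
i=9 'a': node 10→11  ** P2@[9:9]
i=10 'a': node 11→12  ** P2@[10:10],P5@[7:10],P6@[9:10]
i=11 'b': node 12→10 ·f
i=12 'c': node 10→6 ·f
i=13 'b': node 6→8 ·f
i=14 'a': node 8→5 ·f  ** P2@[14:14]
i=15 'c': node 5→3 ·f
i=16 'b': node 3→8
i=17 'a': node 8→5 ·f  ** P2@[17:17]
i=18 'c': node 5→3 ·f
i=19 'c': node 3→4  ** P1@[18:19]
i=20 'a': node 4→5 ·f  ** P2@[20:20]
i=21 'a': node 5→13  ** P2@[21:21],P6@[20:21]
i=22 'a': node 13→13 ·f  ** P2@[22:22],P6@[21:22]
i=23 'c': node 13→3 ·f
i=24 'c': node 3→4  ** P1@[23:24]
i=25 'a': node 4→5 ·f  ** P2@[25:25]
i=26 'c': node 5→3 ·f
i=27 'c': node 3→4  ** P1@[26:27]
i=28 'a': node 4→5 ·f  ** P2@[28:28]
i=29 'b': node 5→10
i=30 'b': node 10→2 ·f  ** P0@[29:30]
i=31 'b': node 2→2 ·f  ** P0@[30:31]
i=32 'b': node 2→2 ·f  ** P0@[31:32]
i=33 'c': node 2→6 ·f
i=34 'a': node 6→7  ** P2@[34:34],P3@[32:34]
i=35 'b': node 7→10 ·f
i=36 'b': node 10→2 ·f  ** P0@[35:36]
i=37 'c': node 2→6 ·f
i=38 'a': node 6→7  ** P2@[38:38],P3@[36:38]
i=39 'b': node 7→10 ·f
i=40 'a': node 10→11  ** P2@[40:40]
i=41 'a': node 11→12  ** P2@[41:41],P5@[38:41],P6@[40:41]
i=42 'a': node 12→13 ·f  ** P2@[42:42],P6@[41:42]
i=43 'b': node 13→10 ·f
i=44 'b': node 10→2 ·f  ** P0@[43:44]
i=45 'b': node 2→2 ·f  ** P0@[44:45]
i=46 'a': node 2→5 ·f  ** P2@[46:46]
i=47 'c': node 5→3 ·f
i=48 'a': node 3→5 ·f  ** P2@[48:48]
i=49 'b': node 5→10
i=50 'a': node 10→11  ** P2@[50:50]
i=51 'a': node 11→12  ** P2@[51:51],P5@[48:51],P6@[50:51]
i=52 'b': node 12→10 ·f
i=53 'a': node 10→11  ** P2@[53:53]
i=54 'a': node 11→12  ** P2@[54:54],P5@[51:54],P6@[53:54]
i=55 'a': node 12→13 ·f  ** P2@[55:55],P6@[54:55]
i=56 'c': node 13→3 ·f
i=57 'a': node 3→5 ·f  ** P2@[57:57]
i=58 'b': node 5→10

Result: [[1,2],[2,2],[2,6],[3,2],[3,6],[5,2],[6,2],[6,5],[6,6],[7,2],[7,6],[9,2],[10,2],[10,5],[10,6],[14,2],[17,2],[19,1],[20,2],[21,2],[21,6],[22,2],[22,6],[24,1],[25,2],[27,1],[28,2],[30,0],[31,0],[32,0],[34,2],[34,3],[36,0],[38,2],[38,3],[40,2],[41,2],[41,5],[41,6],[42,2],[42,6],[44,0],[45,0],[46,2],[48,2],[50,2],[51,2],[51,5],[51,6],[53,2],[54,2],[54,5],[54,6],[55,2],[55,6],[57,2]]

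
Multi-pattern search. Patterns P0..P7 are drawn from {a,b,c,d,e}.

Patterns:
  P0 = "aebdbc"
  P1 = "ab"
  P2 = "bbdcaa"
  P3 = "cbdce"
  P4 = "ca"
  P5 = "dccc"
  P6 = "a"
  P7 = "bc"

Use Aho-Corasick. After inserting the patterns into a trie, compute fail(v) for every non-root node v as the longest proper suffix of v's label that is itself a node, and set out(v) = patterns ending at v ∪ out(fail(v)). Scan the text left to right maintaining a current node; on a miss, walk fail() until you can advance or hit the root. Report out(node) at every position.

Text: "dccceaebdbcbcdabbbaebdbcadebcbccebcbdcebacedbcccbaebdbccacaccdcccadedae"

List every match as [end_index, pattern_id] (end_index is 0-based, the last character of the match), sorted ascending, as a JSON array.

Build:
Trie nodes:
  0='ε' goto a→1 b→8 c→14 d→20
  1='a' goto b→7 e→2  ←P6
  2='ae' goto b→3
  3='aeb' goto d→4
  4='aebd' goto b→5
  5='aebdb' goto c→6
  6='aebdbc' goto ·  ←P0
  7='ab' goto ·  ←P1
  8='b' goto b→9 c→24
  9='bb' goto d→10
  10='bbd' goto c→11
  11='bbdc' goto a→12
  12='bbdca' goto a→13
  13='bbdcaa' goto ·  ←P2
  14='c' goto a→19 b→15
  15='cb' goto d→16
  16='cbd' goto c→17
  17='cbdc' goto e→18
  18='cbdce' goto ·  ←P3
  19='ca' goto ·  ←P4
  20='d' goto c→21
  21='dc' goto c→22
  22='dcc' goto c→23
  23='dccc' goto ·  ←P5
  24='bc' goto ·  ←P7

Failure links (BFS by depth):
  fail(1) 'a': from fail(0)=0 chase 'a': 0 ⇒ 0;  out={6}∪out(0)={6}
  fail(8) 'b': from fail(0)=0 chase 'b': 0 ⇒ 0;  out=∅∪out(0)=∅
  fail(14) 'c': from fail(0)=0 chase 'c': 0 ⇒ 0;  out=∅∪out(0)=∅
  fail(20) 'd': from fail(0)=0 chase 'd': 0 ⇒ 0;  out=∅∪out(0)=∅
  fail(2) 'ae': from fail(1)=0 chase 'e': 0 ⇒ 0;  out=∅∪out(0)=∅
  fail(7) 'ab': from fail(1)=0 chase 'b': 0 ⇒ 8;  out={1}∪out(8)={1}
  fail(9) 'bb': from fail(8)=0 chase 'b': 0 ⇒ 8;  out=∅∪out(8)=∅
  fail(15) 'cb': from fail(14)=0 chase 'b': 0 ⇒ 8;  out=∅∪out(8)=∅
  fail(19) 'ca': from fail(14)=0 chase 'a': 0 ⇒ 1;  out={4}∪out(1)={4,6}
  fail(21) 'dc': from fail(20)=0 chase 'c': 0 ⇒ 14;  out=∅∪out(14)=∅
  fail(24) 'bc': from fail(8)=0 chase 'c': 0 ⇒ 14;  out={7}∪out(14)={7}
  fail(3) 'aeb': from fail(2)=0 chase 'b': 0 ⇒ 8;  out=∅∪out(8)=∅
  fail(10) 'bbd': from fail(9)=8 chase 'd': 8→0 ⇒ 20;  out=∅∪out(20)=∅
  fail(16) 'cbd': from fail(15)=8 chase 'd': 8→0 ⇒ 20;  out=∅∪out(20)=∅
  fail(22) 'dcc': from fail(21)=14 chase 'c': 14→0 ⇒ 14;  out=∅∪out(14)=∅
  fail(4) 'aebd': from fail(3)=8 chase 'd': 8→0 ⇒ 20;  out=∅∪out(20)=∅
  fail(11) 'bbdc': from fail(10)=20 chase 'c': 20 ⇒ 21;  out=∅∪out(21)=∅
  fail(17) 'cbdc': from fail(16)=20 chase 'c': 20 ⇒ 21;  out=∅∪out(21)=∅
  fail(23) 'dccc': from fail(22)=14 chase 'c': 14→0 ⇒ 14;  out={5}∪out(14)={5}
  fail(5) 'aebdb': from fail(4)=20 chase 'b': 20→0 ⇒ 8;  out=∅∪out(8)=∅
  fail(12) 'bbdca': from fail(11)=21 chase 'a': 21→14 ⇒ 19;  out=∅∪out(19)={4,6}
  fail(18) 'cbdce': from fail(17)=21 chase 'e': 21→14→0 ⇒ 0;  out={3}∪out(0)={3}
  fail(6) 'aebdbc': from fail(5)=8 chase 'c': 8 ⇒ 24;  out={0}∪out(24)={0,7}
  fail(13) 'bbdcaa': from fail(12)=19 chase 'a': 19→1→0 ⇒ 1;  out={2}∪out(1)={2,6}

Text stream:
[0] read 'd'  n0⇒n20
[1] read 'c'  n20⇒n21
[2] read 'c'  n21⇒n22
[3] read 'c'  n22⇒n23  → match P5@[0:3]
[4] read 'e'  n23⇒n0 (via fail)
[5] read 'a'  n0⇒n1  → match P6@[5:5]
[6] read 'e'  n1⇒n2
[7] read 'b'  n2⇒n3
[8] read 'd'  n3⇒n4
[9] read 'b'  n4⇒n5
[10] read 'c'  n5⇒n6  → match P0@[5:10],P7@[9:10]
[11] read 'b'  n6⇒n15 (via fail)
[12] read 'c'  n15⇒n24 (via fail)  → match P7@[11:12]
[13] read 'd'  n24⇒n20 (via fail)
[14] read 'a'  n20⇒n1 (via fail)  → match P6@[14:14]
[15] read 'b'  n1⇒n7  → match P1@[14:15]
[16] read 'b'  n7⇒n9 (via fail)
[17] read 'b'  n9⇒n9 (via fail)
[18] read 'a'  n9⇒n1 (via fail)  → match P6@[18:18]
[19] read 'e'  n1⇒n2
[20] read 'b'  n2⇒n3
[21] read 'd'  n3⇒n4
[22] read 'b'  n4⇒n5
[23] read 'c'  n5⇒n6  → match P0@[18:23],P7@[22:23]
[24] read 'a'  n6⇒n19 (via fail)  → match P4@[23:24],P6@[24:24]
[25] read 'd'  n19⇒n20 (via fail)
[26] read 'e'  n20⇒n0 (via fail)
[27] read 'b'  n0⇒n8
[28] read 'c'  n8⇒n24  → match P7@[27:28]
[29] read 'b'  n24⇒n15 (via fail)
[30] read 'c'  n15⇒n24 (via fail)  → match P7@[29:30]
[31] read 'c'  n24⇒n14 (via fail)
[32] read 'e'  n14⇒n0 (via fail)
[33] read 'b'  n0⇒n8
[34] read 'c'  n8⇒n24  → match P7@[33:34]
[35] read 'b'  n24⇒n15 (via fail)
[36] read 'd'  n15⇒n16
[37] read 'c'  n16⇒n17
[38] read 'e'  n17⇒n18  → match P3@[34:38]
[39] read 'b'  n18⇒n8 (via fail)
[40] read 'a'  n8⇒n1 (via fail)  → match P6@[40:40]
[41] read 'c'  n1⇒n14 (via fail)
[42] read 'e'  n14⇒n0 (via fail)
[43] read 'd'  n0⇒n20
[44] read 'b'  n20⇒n8 (via fail)
[45] read 'c'  n8⇒n24  → match P7@[44:45]
[46] read 'c'  n24⇒n14 (via fail)
[47] read 'c'  n14⇒n14 (via fail)
[48] read 'b'  n14⇒n15
[49] read 'a'  n15⇒n1 (via fail)  → match P6@[49:49]
[50] read 'e'  n1⇒n2
[51] read 'b'  n2⇒n3
[52] read 'd'  n3⇒n4
[53] read 'b'  n4⇒n5
[54] read 'c'  n5⇒n6  → match P0@[49:54],P7@[53:54]
[55] read 'c'  n6⇒n14 (via fail)
[56] read 'a'  n14⇒n19  → match P4@[55:56],P6@[56:56]
[57] read 'c'  n19⇒n14 (via fail)
[58] read 'a'  n14⇒n19  → match P4@[57:58],P6@[58:58]
[59] read 'c'  n19⇒n14 (via fail)
[60] read 'c'  n14⇒n14 (via fail)
[61] read 'd'  n14⇒n20 (via fail)
[62] read 'c'  n20⇒n21
[63] read 'c'  n21⇒n22
[64] read 'c'  n22⇒n23  → match P5@[61:64]
[65] read 'a'  n23⇒n19 (via fail)  → match P4@[64:65],P6@[65:65]
[66] read 'd'  n19⇒n20 (via fail)
[67] read 'e'  n20⇒n0 (via fail)
[68] read 'd'  n0⇒n20
[69] read 'a'  n20⇒n1 (via fail)  → match P6@[69:69]
[70] read 'e'  n1⇒n2

All matches (sorted): [[3,5],[5,6],[10,0],[10,7],[12,7],[14,6],[15,1],[18,6],[23,0],[23,7],[24,4],[24,6],[28,7],[30,7],[34,7],[38,3],[40,6],[45,7],[49,6],[54,0],[54,7],[56,4],[56,6],[58,4],[58,6],[64,5],[65,4],[65,6],[69,6]]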